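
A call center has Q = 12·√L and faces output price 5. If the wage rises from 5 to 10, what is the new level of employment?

L* = 9

From P·MP_L = w with MP_L = 6·L^(-1/2), the labor demand is L(w) = (30/w)^(2).
At w = 5: L = 36. At w = 10: L = 9.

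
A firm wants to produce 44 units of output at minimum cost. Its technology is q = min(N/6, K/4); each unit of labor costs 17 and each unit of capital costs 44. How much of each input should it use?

N* = 264, K* = 176

With a fixed-proportions technology, the cost-minimizing bundle uses no slack in either input: N/6 = K/4 = q.
So N = 6·44 = 264 and K = 4·44 = 176.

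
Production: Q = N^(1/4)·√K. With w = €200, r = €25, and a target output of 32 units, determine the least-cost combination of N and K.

N* = 16, K* = 256

Cost minimization requires the marginal rate of technical substitution to equal the input-price ratio: MP_N/MP_K = w/r.
Here MP_N/MP_K = (1/4)·(K/N)/(1/2) = 0.5·(K/N). Setting this equal to 200/25 = 8 gives K = 16N.
Substituting into Q = 32: N^(1/4)·(16N)^(1/2) = 32.
Solving, N = 16 and K = 256.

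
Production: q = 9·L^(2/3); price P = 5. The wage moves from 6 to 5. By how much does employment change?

ΔL = 91

From P·MP_L = w with MP_L = 6·L^(-1/3), the labor demand is L(w) = (30/w)^(3).
At w = 6: L = 125. At w = 5: L = 216.
ΔL = 216 − 125 = 91.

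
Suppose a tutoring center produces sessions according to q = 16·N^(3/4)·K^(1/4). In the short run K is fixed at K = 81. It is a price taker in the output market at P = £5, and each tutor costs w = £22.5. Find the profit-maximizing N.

N* = 4096

With K = 81, MP_N = (3/4)·16·N^(-1/4)·81^(1/4) = 36·N^(-1/4).
Profit maximization for a price taker requires P·MP_N = w: 5·36·N^(-1/4) = 22.5.
So N^(-1/4) = 0.125, which gives N = 4096.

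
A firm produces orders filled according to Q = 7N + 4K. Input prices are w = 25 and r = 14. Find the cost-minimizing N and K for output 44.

The inputs are perfect substitutes, so the firm uses whichever has the lower cost per unit of output.
Cost per unit of output via N is w/7 = 25/7; via K it is r/4 = 3.5. K is cheaper.
Producing Q = 44 with K alone: N = 0, K = 11.

N* = 0, K* = 11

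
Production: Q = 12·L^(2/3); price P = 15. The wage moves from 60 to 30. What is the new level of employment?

L* = 64

From P·MP_L = w with MP_L = 8·L^(-1/3), the labor demand is L(w) = (120/w)^(3).
At w = 60: L = 8. At w = 30: L = 64.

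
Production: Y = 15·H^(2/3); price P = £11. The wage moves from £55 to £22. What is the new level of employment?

H* = 125

From P·MP_H = w with MP_H = 10·H^(-1/3), the labor demand is H(w) = (110/w)^(3).
At w = 55: H = 8. At w = 22: H = 125.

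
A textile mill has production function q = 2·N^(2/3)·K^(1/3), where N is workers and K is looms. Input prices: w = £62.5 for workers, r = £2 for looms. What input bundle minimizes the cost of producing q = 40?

N* = 8, K* = 125

Cost minimization requires the marginal rate of technical substitution to equal the input-price ratio: MP_N/MP_K = w/r.
Here MP_N/MP_K = (2/3)·(K/N)/(1/3) = 2·(K/N). Setting this equal to 62.5/2 = 31.25 gives K = 15.625N.
Substituting into q = 40: 2·N^(2/3)·(15.625N)^(1/3) = 40.
Solving, N = 8 and K = 125.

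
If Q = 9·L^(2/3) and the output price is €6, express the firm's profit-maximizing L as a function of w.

L(w) = 46656/w³

MP_L = (2/3)·9·L^(-1/3) = 6·L^(-1/3).
Setting P·MP_L = w: 36·L^(-1/3) = w.
Solving for L: L^(-1/3) = w/36, so L = (36/w)^(3).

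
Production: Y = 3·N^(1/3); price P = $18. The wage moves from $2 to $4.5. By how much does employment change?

ΔN = -19

From P·MP_N = w with MP_N = N^(-2/3), the labor demand is N(w) = (18/w)^(3/2).
At w = 2: N = 27. At w = 4.5: N = 8.
ΔN = 8 − 27 = -19.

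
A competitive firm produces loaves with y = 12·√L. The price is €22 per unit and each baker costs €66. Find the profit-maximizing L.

MP_L = (1/2)·12·L^(-1/2) = 6·L^(-1/2).
Profit maximization for a price taker requires P·MP_L = w: 22·6·L^(-1/2) = 66.
So L^(-1/2) = 0.5, which gives L = 4.

L* = 4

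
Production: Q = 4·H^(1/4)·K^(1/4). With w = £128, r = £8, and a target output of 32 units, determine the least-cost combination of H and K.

H* = 16, K* = 256

Cost minimization requires the marginal rate of technical substitution to equal the input-price ratio: MP_H/MP_K = w/r.
Here MP_H/MP_K = (1/4)·(K/H)/(1/4) = (K/H). Setting this equal to 128/8 = 16 gives K = 16H.
Substituting into Q = 32: 4·H^(1/4)·(16H)^(1/4) = 32.
Solving, H = 16 and K = 256.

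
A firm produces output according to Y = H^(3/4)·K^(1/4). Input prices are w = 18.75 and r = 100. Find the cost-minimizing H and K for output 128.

H* = 256, K* = 16

Cost minimization requires the marginal rate of technical substitution to equal the input-price ratio: MP_H/MP_K = w/r.
Here MP_H/MP_K = (3/4)·(K/H)/(1/4) = 3·(K/H). Setting this equal to 18.75/100 = 0.1875 gives K = 0.0625H.
Substituting into Y = 128: H^(3/4)·(0.0625H)^(1/4) = 128.
Solving, H = 256 and K = 16.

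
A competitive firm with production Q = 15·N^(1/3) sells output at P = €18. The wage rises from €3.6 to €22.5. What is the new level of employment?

From P·MP_N = w with MP_N = 5·N^(-2/3), the labor demand is N(w) = (90/w)^(3/2).
At w = 3.6: N = 125. At w = 22.5: N = 8.

N* = 8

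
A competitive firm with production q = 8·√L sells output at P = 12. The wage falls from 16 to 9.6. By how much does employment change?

From P·MP_L = w with MP_L = 4·L^(-1/2), the labor demand is L(w) = (48/w)^(2).
At w = 16: L = 9. At w = 9.6: L = 25.
ΔL = 25 − 9 = 16.

ΔL = 16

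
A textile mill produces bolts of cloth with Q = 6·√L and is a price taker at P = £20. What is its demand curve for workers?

MP_L = (1/2)·6·L^(-1/2) = 3·L^(-1/2).
Setting P·MP_L = w: 60·L^(-1/2) = w.
Solving for L: L^(-1/2) = w/60, so L = (60/w)^(2).

L(w) = 3600/w²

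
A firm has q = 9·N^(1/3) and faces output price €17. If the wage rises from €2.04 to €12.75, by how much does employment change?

From P·MP_N = w with MP_N = 3·N^(-2/3), the labor demand is N(w) = (51/w)^(3/2).
At w = 2.04: N = 125. At w = 12.75: N = 8.
ΔN = 8 − 125 = -117.

ΔN = -117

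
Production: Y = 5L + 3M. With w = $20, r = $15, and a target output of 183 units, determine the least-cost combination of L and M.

L* = 36.6, M* = 0

The inputs are perfect substitutes, so the firm uses whichever has the lower cost per unit of output.
Cost per unit of output via L is w/5 = 4; via M it is r/3 = 5. L is cheaper.
Producing Y = 183 with L alone: L = 36.6, M = 0.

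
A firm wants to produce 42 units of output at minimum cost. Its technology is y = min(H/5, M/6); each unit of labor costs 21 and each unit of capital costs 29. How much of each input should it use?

H* = 210, M* = 252

With a fixed-proportions technology, the cost-minimizing bundle uses no slack in either input: H/5 = M/6 = y.
So H = 5·42 = 210 and M = 6·42 = 252.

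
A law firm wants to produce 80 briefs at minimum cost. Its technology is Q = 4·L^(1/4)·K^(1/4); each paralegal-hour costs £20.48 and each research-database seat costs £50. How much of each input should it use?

Cost minimization requires the marginal rate of technical substitution to equal the input-price ratio: MP_L/MP_K = w/r.
Here MP_L/MP_K = (1/4)·(K/L)/(1/4) = (K/L). Setting this equal to 20.48/50 = 0.4096 gives K = 0.4096L.
Substituting into Q = 80: 4·L^(1/4)·(0.4096L)^(1/4) = 80.
Solving, L = 625 and K = 256.

L* = 625, K* = 256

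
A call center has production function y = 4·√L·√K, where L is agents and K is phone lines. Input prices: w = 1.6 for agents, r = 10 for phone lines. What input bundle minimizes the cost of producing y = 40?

L* = 25, K* = 4

Cost minimization requires the marginal rate of technical substitution to equal the input-price ratio: MP_L/MP_K = w/r.
Here MP_L/MP_K = (1/2)·(K/L)/(1/2) = (K/L). Setting this equal to 1.6/10 = 0.16 gives K = 0.16L.
Substituting into y = 40: 4·L^(1/2)·(0.16L)^(1/2) = 40.
Solving, L = 25 and K = 4.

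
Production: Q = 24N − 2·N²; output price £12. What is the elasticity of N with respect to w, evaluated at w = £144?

From P·MP_N = w with MP_N = 24 − 4N, labor demand is N(w) = (24 − w/12)/4.
dN/dw = −1/(48) = -1/48.
At w = 144, N = 3, so ε = (dN/dw)·(w/N) = (-1/48)·(144/3) = -1.

ε = -1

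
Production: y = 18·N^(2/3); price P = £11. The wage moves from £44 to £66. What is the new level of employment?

N* = 8

From P·MP_N = w with MP_N = 12·N^(-1/3), the labor demand is N(w) = (132/w)^(3).
At w = 44: N = 27. At w = 66: N = 8.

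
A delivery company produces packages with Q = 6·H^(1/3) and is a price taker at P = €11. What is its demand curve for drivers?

MP_H = (1/3)·6·H^(-2/3) = 2·H^(-2/3).
Setting P·MP_H = w: 22·H^(-2/3) = w.
Solving for H: H^(-2/3) = w/22, so H = (22/w)^(3/2).

H(w) = (22/w)^(3/2)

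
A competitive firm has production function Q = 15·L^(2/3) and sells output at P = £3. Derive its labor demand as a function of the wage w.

MP_L = (2/3)·15·L^(-1/3) = 10·L^(-1/3).
Setting P·MP_L = w: 30·L^(-1/3) = w.
Solving for L: L^(-1/3) = w/30, so L = (30/w)^(3).

L(w) = 27000/w³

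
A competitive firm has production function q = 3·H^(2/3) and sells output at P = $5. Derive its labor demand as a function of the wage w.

H(w) = 1000/w³

MP_H = (2/3)·3·H^(-1/3) = 2·H^(-1/3).
Setting P·MP_H = w: 10·H^(-1/3) = w.
Solving for H: H^(-1/3) = w/10, so H = (10/w)^(3).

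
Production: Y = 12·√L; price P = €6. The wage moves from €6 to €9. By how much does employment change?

ΔL = -20

From P·MP_L = w with MP_L = 6·L^(-1/2), the labor demand is L(w) = (36/w)^(2).
At w = 6: L = 36. At w = 9: L = 16.
ΔL = 16 − 36 = -20.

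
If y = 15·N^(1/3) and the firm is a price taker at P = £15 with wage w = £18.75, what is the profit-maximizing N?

MP_N = (1/3)·15·N^(-2/3) = 5·N^(-2/3).
Profit maximization for a price taker requires P·MP_N = w: 15·5·N^(-2/3) = 18.75.
So N^(-2/3) = 0.25, which gives N = 8.

N* = 8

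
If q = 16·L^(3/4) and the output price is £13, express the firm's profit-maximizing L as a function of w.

MP_L = (3/4)·16·L^(-1/4) = 12·L^(-1/4).
Setting P·MP_L = w: 156·L^(-1/4) = w.
Solving for L: L^(-1/4) = w/156, so L = (156/w)^(4).

L(w) = (156/w)^(4)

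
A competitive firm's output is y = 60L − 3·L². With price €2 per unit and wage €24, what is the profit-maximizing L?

L* = 8

The marginal product of L is MP_L = 60 − 6L.
A price-taking firm hires until the value of the marginal product equals the wage: P·MP_L = w, so 2·(60 − 6L) = 24.
Then 60 − 6L = 12, giving L = 8.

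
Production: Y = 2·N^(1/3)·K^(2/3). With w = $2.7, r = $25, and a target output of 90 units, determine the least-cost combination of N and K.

N* = 125, K* = 27

Cost minimization requires the marginal rate of technical substitution to equal the input-price ratio: MP_N/MP_K = w/r.
Here MP_N/MP_K = (1/3)·(K/N)/(2/3) = 0.5·(K/N). Setting this equal to 2.7/25 = 0.108 gives K = 0.216N.
Substituting into Y = 90: 2·N^(1/3)·(0.216N)^(2/3) = 90.
Solving, N = 125 and K = 27.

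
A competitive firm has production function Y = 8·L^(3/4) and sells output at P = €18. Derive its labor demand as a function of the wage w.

L(w) = (108/w)^(4)

MP_L = (3/4)·8·L^(-1/4) = 6·L^(-1/4).
Setting P·MP_L = w: 108·L^(-1/4) = w.
Solving for L: L^(-1/4) = w/108, so L = (108/w)^(4).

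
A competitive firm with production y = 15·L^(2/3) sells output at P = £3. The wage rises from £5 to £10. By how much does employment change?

ΔL = -189

From P·MP_L = w with MP_L = 10·L^(-1/3), the labor demand is L(w) = (30/w)^(3).
At w = 5: L = 216. At w = 10: L = 27.
ΔL = 27 − 216 = -189.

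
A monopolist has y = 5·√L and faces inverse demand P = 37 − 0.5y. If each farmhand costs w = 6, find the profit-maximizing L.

Marginal revenue from the inverse demand is MR = 37 − y.
The marginal product is MP_L = 2.5·L^(-1/2).
A monopolist hires until marginal revenue product equals the wage: MR·MP_L = w.
At L, y = 5·√L. Substituting and solving: (37 − 5·√L)·2.5·L^(-1/2) = 6 gives L = 25.

L* = 25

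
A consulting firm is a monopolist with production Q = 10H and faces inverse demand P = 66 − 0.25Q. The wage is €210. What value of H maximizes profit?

H* = 9

Marginal revenue from the inverse demand is MR = 66 − 0.5Q.
The marginal product is MP_H = 10.
A monopolist hires until marginal revenue product equals the wage: MR·MP_H = w.
(66 − 5H)·10 = 210, so H = 9.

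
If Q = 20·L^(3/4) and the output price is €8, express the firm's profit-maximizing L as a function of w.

MP_L = (3/4)·20·L^(-1/4) = 15·L^(-1/4).
Setting P·MP_L = w: 120·L^(-1/4) = w.
Solving for L: L^(-1/4) = w/120, so L = (120/w)^(4).

L(w) = (120/w)^(4)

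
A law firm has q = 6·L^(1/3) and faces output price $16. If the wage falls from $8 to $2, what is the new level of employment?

From P·MP_L = w with MP_L = 2·L^(-2/3), the labor demand is L(w) = (32/w)^(3/2).
At w = 8: L = 8. At w = 2: L = 64.

L* = 64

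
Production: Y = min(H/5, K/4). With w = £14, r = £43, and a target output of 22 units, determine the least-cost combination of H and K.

H* = 110, K* = 88

With a fixed-proportions technology, the cost-minimizing bundle uses no slack in either input: H/5 = K/4 = Y.
So H = 5·22 = 110 and K = 4·22 = 88.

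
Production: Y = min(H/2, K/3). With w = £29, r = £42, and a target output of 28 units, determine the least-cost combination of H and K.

H* = 56, K* = 84

With a fixed-proportions technology, the cost-minimizing bundle uses no slack in either input: H/2 = K/3 = Y.
So H = 2·28 = 56 and K = 3·28 = 84.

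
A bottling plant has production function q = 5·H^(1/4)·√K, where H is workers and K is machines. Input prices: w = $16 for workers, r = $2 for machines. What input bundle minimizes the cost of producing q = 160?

Cost minimization requires the marginal rate of technical substitution to equal the input-price ratio: MP_H/MP_K = w/r.
Here MP_H/MP_K = (1/4)·(K/H)/(1/2) = 0.5·(K/H). Setting this equal to 16/2 = 8 gives K = 16H.
Substituting into q = 160: 5·H^(1/4)·(16H)^(1/2) = 160.
Solving, H = 16 and K = 256.

H* = 16, K* = 256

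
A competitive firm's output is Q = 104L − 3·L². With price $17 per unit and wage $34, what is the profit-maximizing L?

L* = 17

The marginal product of L is MP_L = 104 − 6L.
A price-taking firm hires until the value of the marginal product equals the wage: P·MP_L = w, so 17·(104 − 6L) = 34.
Then 104 − 6L = 2, giving L = 17.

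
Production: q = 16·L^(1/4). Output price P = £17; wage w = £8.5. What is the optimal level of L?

L* = 16

MP_L = (1/4)·16·L^(-3/4) = 4·L^(-3/4).
Profit maximization for a price taker requires P·MP_L = w: 17·4·L^(-3/4) = 8.5.
So L^(-3/4) = 0.125, which gives L = 16.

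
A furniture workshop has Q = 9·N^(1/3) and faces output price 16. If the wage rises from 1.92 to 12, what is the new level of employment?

From P·MP_N = w with MP_N = 3·N^(-2/3), the labor demand is N(w) = (48/w)^(3/2).
At w = 1.92: N = 125. At w = 12: N = 8.

N* = 8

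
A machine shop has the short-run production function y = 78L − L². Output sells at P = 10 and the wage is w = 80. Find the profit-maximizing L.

The marginal product of L is MP_L = 78 − 2L.
A price-taking firm hires until the value of the marginal product equals the wage: P·MP_L = w, so 10·(78 − 2L) = 80.
Then 78 − 2L = 8, giving L = 35.

L* = 35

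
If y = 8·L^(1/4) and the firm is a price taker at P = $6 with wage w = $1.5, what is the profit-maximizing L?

L* = 16

MP_L = (1/4)·8·L^(-3/4) = 2·L^(-3/4).
Profit maximization for a price taker requires P·MP_L = w: 6·2·L^(-3/4) = 1.5.
So L^(-3/4) = 0.125, which gives L = 16.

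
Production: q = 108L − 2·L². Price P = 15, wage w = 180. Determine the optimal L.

The marginal product of L is MP_L = 108 − 4L.
A price-taking firm hires until the value of the marginal product equals the wage: P·MP_L = w, so 15·(108 − 4L) = 180.
Then 108 − 4L = 12, giving L = 24.

L* = 24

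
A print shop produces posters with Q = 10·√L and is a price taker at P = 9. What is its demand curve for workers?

L(w) = 2025/w²

MP_L = (1/2)·10·L^(-1/2) = 5·L^(-1/2).
Setting P·MP_L = w: 45·L^(-1/2) = w.
Solving for L: L^(-1/2) = w/45, so L = (45/w)^(2).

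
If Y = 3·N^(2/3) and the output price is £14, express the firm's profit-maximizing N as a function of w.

N(w) = 21952/w³

MP_N = (2/3)·3·N^(-1/3) = 2·N^(-1/3).
Setting P·MP_N = w: 28·N^(-1/3) = w.
Solving for N: N^(-1/3) = w/28, so N = (28/w)^(3).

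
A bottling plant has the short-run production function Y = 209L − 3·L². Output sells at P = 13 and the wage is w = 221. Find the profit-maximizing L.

L* = 32

The marginal product of L is MP_L = 209 − 6L.
A price-taking firm hires until the value of the marginal product equals the wage: P·MP_L = w, so 13·(209 − 6L) = 221.
Then 209 − 6L = 17, giving L = 32.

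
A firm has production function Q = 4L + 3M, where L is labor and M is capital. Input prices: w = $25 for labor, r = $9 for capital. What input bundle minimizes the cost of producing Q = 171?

L* = 0, M* = 57

The inputs are perfect substitutes, so the firm uses whichever has the lower cost per unit of output.
Cost per unit of output via L is w/4 = 6.25; via M it is r/3 = 3. M is cheaper.
Producing Q = 171 with M alone: L = 0, M = 57.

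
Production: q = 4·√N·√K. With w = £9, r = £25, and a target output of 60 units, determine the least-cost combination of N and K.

Cost minimization requires the marginal rate of technical substitution to equal the input-price ratio: MP_N/MP_K = w/r.
Here MP_N/MP_K = (1/2)·(K/N)/(1/2) = (K/N). Setting this equal to 9/25 = 0.36 gives K = 0.36N.
Substituting into q = 60: 4·N^(1/2)·(0.36N)^(1/2) = 60.
Solving, N = 25 and K = 9.

N* = 25, K* = 9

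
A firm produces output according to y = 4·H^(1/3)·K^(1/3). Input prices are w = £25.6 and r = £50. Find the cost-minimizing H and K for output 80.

H* = 125, K* = 64

Cost minimization requires the marginal rate of technical substitution to equal the input-price ratio: MP_H/MP_K = w/r.
Here MP_H/MP_K = (1/3)·(K/H)/(1/3) = (K/H). Setting this equal to 25.6/50 = 0.512 gives K = 0.512H.
Substituting into y = 80: 4·H^(1/3)·(0.512H)^(1/3) = 80.
Solving, H = 125 and K = 64.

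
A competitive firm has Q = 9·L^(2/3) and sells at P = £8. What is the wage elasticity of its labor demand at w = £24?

MP_L = (2/3)·9·L^(-1/3), so P·MP_L = w gives 48·L^(-1/3) = w.
Solving, L(w) = (48/w)^(3). This is a constant-elasticity form: L ∝ w^(−3), so ε = −3.

ε = -3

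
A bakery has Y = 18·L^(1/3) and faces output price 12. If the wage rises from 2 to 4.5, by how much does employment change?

From P·MP_L = w with MP_L = 6·L^(-2/3), the labor demand is L(w) = (72/w)^(3/2).
At w = 2: L = 216. At w = 4.5: L = 64.
ΔL = 64 − 216 = -152.

ΔL = -152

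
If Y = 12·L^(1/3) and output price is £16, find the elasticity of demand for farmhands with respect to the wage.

MP_L = (1/3)·12·L^(-2/3), so P·MP_L = w gives 64·L^(-2/3) = w.
Solving, L(w) = (64/w)^(3/2). This is a constant-elasticity form: L ∝ w^(−3/2), so ε = −3/2.

ε = -1.5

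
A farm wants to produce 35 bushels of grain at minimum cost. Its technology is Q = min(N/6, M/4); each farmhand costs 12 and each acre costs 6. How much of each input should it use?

With a fixed-proportions technology, the cost-minimizing bundle uses no slack in either input: N/6 = M/4 = Q.
So N = 6·35 = 210 and M = 4·35 = 140.

N* = 210, M* = 140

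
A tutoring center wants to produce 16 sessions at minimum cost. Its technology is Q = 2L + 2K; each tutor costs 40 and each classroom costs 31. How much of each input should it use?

The inputs are perfect substitutes, so the firm uses whichever has the lower cost per unit of output.
Cost per unit of output via L is w/2 = 20; via K it is r/2 = 15.5. K is cheaper.
Producing Q = 16 with K alone: L = 0, K = 8.

L* = 0, K* = 8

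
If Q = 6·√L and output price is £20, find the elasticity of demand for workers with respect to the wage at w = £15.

ε = -2

MP_L = (1/2)·6·L^(-1/2), so P·MP_L = w gives 60·L^(-1/2) = w.
Solving, L(w) = (60/w)^(2). This is a constant-elasticity form: L ∝ w^(−2), so ε = −2.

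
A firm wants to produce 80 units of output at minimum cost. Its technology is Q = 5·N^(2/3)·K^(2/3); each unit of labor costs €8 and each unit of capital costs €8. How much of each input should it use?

N* = 8, K* = 8

Cost minimization requires the marginal rate of technical substitution to equal the input-price ratio: MP_N/MP_K = w/r.
Here MP_N/MP_K = (2/3)·(K/N)/(2/3) = (K/N). Setting this equal to 8/8 = 1 gives K = N.
Substituting into Q = 80: 5·N^(2/3)·(N)^(2/3) = 80.
Solving, N = 8 and K = 8.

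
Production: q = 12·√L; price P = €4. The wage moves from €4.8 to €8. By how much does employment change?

From P·MP_L = w with MP_L = 6·L^(-1/2), the labor demand is L(w) = (24/w)^(2).
At w = 4.8: L = 25. At w = 8: L = 9.
ΔL = 9 − 25 = -16.

ΔL = -16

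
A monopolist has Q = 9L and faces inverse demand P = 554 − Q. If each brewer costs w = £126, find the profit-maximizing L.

Marginal revenue from the inverse demand is MR = 554 − 2Q.
The marginal product is MP_L = 9.
A monopolist hires until marginal revenue product equals the wage: MR·MP_L = w.
(554 − 18L)·9 = 126, so L = 30.

L* = 30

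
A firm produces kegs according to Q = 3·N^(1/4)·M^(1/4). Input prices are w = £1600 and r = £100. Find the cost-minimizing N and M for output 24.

Cost minimization requires the marginal rate of technical substitution to equal the input-price ratio: MP_N/MP_M = w/r.
Here MP_N/MP_M = (1/4)·(M/N)/(1/4) = (M/N). Setting this equal to 1600/100 = 16 gives M = 16N.
Substituting into Q = 24: 3·N^(1/4)·(16N)^(1/4) = 24.
Solving, N = 16 and M = 256.

N* = 16, M* = 256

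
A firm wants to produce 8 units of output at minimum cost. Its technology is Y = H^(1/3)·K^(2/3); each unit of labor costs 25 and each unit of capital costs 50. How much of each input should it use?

Cost minimization requires the marginal rate of technical substitution to equal the input-price ratio: MP_H/MP_K = w/r.
Here MP_H/MP_K = (1/3)·(K/H)/(2/3) = 0.5·(K/H). Setting this equal to 25/50 = 0.5 gives K = H.
Substituting into Y = 8: H^(1/3)·(H)^(2/3) = 8.
Solving, H = 8 and K = 8.

H* = 8, K* = 8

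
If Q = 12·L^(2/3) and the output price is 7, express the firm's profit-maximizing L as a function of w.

MP_L = (2/3)·12·L^(-1/3) = 8·L^(-1/3).
Setting P·MP_L = w: 56·L^(-1/3) = w.
Solving for L: L^(-1/3) = w/56, so L = (56/w)^(3).

L(w) = 175616/w³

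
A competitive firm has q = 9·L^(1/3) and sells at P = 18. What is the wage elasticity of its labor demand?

MP_L = (1/3)·9·L^(-2/3), so P·MP_L = w gives 54·L^(-2/3) = w.
Solving, L(w) = (54/w)^(3/2). This is a constant-elasticity form: L ∝ w^(−3/2), so ε = −3/2.

ε = -1.5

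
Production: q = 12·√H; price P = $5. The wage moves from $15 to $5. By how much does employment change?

ΔH = 32

From P·MP_H = w with MP_H = 6·H^(-1/2), the labor demand is H(w) = (30/w)^(2).
At w = 15: H = 4. At w = 5: H = 36.
ΔH = 36 − 4 = 32.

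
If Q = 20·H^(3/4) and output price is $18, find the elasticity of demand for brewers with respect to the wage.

ε = -4

MP_H = (3/4)·20·H^(-1/4), so P·MP_H = w gives 270·H^(-1/4) = w.
Solving, H(w) = (270/w)^(4). This is a constant-elasticity form: H ∝ w^(−4), so ε = −4.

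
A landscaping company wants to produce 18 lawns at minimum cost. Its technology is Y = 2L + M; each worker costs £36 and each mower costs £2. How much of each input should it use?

L* = 0, M* = 18

The inputs are perfect substitutes, so the firm uses whichever has the lower cost per unit of output.
Cost per unit of output via L is 18; via M it is 2. M is cheaper.
Producing Y = 18 with M alone: L = 0, M = 18.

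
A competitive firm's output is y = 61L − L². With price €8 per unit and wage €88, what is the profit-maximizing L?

L* = 25

The marginal product of L is MP_L = 61 − 2L.
A price-taking firm hires until the value of the marginal product equals the wage: P·MP_L = w, so 8·(61 − 2L) = 88.
Then 61 − 2L = 11, giving L = 25.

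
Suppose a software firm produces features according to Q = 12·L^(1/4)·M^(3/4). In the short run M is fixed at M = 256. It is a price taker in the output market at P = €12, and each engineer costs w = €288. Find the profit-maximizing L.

L* = 16

With M = 256, MP_L = (1/4)·12·L^(-3/4)·256^(3/4) = 192·L^(-3/4).
Profit maximization for a price taker requires P·MP_L = w: 12·192·L^(-3/4) = 288.
So L^(-3/4) = 0.125, which gives L = 16.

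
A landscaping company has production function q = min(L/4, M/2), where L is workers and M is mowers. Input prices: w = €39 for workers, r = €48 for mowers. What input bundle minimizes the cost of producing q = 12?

With a fixed-proportions technology, the cost-minimizing bundle uses no slack in either input: L/4 = M/2 = q.
So L = 4·12 = 48 and M = 2·12 = 24.

L* = 48, M* = 24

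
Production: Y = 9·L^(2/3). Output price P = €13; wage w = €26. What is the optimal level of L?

L* = 27

MP_L = (2/3)·9·L^(-1/3) = 6·L^(-1/3).
Profit maximization for a price taker requires P·MP_L = w: 13·6·L^(-1/3) = 26.
So L^(-1/3) = 1/3, which gives L = 27.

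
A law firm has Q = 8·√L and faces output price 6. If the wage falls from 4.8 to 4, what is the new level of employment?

From P·MP_L = w with MP_L = 4·L^(-1/2), the labor demand is L(w) = (24/w)^(2).
At w = 4.8: L = 25. At w = 4: L = 36.

L* = 36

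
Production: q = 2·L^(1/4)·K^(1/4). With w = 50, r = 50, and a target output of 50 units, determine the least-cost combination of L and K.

Cost minimization requires the marginal rate of technical substitution to equal the input-price ratio: MP_L/MP_K = w/r.
Here MP_L/MP_K = (1/4)·(K/L)/(1/4) = (K/L). Setting this equal to 50/50 = 1 gives K = L.
Substituting into q = 50: 2·L^(1/4)·(L)^(1/4) = 50.
Solving, L = 625 and K = 625.

L* = 625, K* = 625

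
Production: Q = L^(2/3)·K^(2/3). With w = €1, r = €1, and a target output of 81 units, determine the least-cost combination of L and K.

L* = 27, K* = 27

Cost minimization requires the marginal rate of technical substitution to equal the input-price ratio: MP_L/MP_K = w/r.
Here MP_L/MP_K = (2/3)·(K/L)/(2/3) = (K/L). Setting this equal to 1/1 = 1 gives K = L.
Substituting into Q = 81: L^(2/3)·(L)^(2/3) = 81.
Solving, L = 27 and K = 27.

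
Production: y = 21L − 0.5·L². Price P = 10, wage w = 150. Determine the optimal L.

L* = 6

The marginal product of L is MP_L = 21 − L.
A price-taking firm hires until the value of the marginal product equals the wage: P·MP_L = w, so 10·(21 − L) = 150.
Then 21 − L = 15, giving L = 6.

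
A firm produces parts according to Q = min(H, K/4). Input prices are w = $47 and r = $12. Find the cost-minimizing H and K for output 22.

With a fixed-proportions technology, the cost-minimizing bundle uses no slack in either input: H = K/4 = Q.
So H = 22 and K = 4·22 = 88.

H* = 22, K* = 88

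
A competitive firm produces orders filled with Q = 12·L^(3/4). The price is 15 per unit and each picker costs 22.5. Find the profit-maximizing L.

L* = 1296

MP_L = (3/4)·12·L^(-1/4) = 9·L^(-1/4).
Profit maximization for a price taker requires P·MP_L = w: 15·9·L^(-1/4) = 22.5.
So L^(-1/4) = 1/6, which gives L = 1296.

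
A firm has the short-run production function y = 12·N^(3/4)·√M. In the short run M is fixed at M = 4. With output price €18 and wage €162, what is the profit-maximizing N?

N* = 16

With M = 4, MP_N = (3/4)·12·N^(-1/4)·4^(1/2) = 18·N^(-1/4).
Profit maximization for a price taker requires P·MP_N = w: 18·18·N^(-1/4) = 162.
So N^(-1/4) = 0.5, which gives N = 16.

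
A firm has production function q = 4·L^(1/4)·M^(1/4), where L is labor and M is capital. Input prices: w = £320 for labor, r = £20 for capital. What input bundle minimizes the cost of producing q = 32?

Cost minimization requires the marginal rate of technical substitution to equal the input-price ratio: MP_L/MP_M = w/r.
Here MP_L/MP_M = (1/4)·(M/L)/(1/4) = (M/L). Setting this equal to 320/20 = 16 gives M = 16L.
Substituting into q = 32: 4·L^(1/4)·(16L)^(1/4) = 32.
Solving, L = 16 and M = 256.

L* = 16, M* = 256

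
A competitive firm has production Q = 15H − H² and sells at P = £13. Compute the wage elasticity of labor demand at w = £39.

ε = -0.25

From P·MP_H = w with MP_H = 15 − 2H, labor demand is H(w) = (15 − w/13)/2.
dH/dw = −1/(26) = -1/26.
At w = 39, H = 6, so ε = (dH/dw)·(w/H) = (-1/26)·(39/6) = -0.25.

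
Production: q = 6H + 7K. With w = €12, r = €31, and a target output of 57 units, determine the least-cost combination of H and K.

H* = 9.5, K* = 0

The inputs are perfect substitutes, so the firm uses whichever has the lower cost per unit of output.
Cost per unit of output via H is w/6 = 2; via K it is r/7 = 31/7. H is cheaper.
Producing q = 57 with H alone: H = 9.5, K = 0.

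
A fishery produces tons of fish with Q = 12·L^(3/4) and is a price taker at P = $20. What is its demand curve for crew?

L(w) = (180/w)^(4)

MP_L = (3/4)·12·L^(-1/4) = 9·L^(-1/4).
Setting P·MP_L = w: 180·L^(-1/4) = w.
Solving for L: L^(-1/4) = w/180, so L = (180/w)^(4).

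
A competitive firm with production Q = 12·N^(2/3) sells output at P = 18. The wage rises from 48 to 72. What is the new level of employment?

N* = 8

From P·MP_N = w with MP_N = 8·N^(-1/3), the labor demand is N(w) = (144/w)^(3).
At w = 48: N = 27. At w = 72: N = 8.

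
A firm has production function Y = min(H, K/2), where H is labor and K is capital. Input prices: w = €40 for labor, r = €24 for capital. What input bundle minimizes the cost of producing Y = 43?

With a fixed-proportions technology, the cost-minimizing bundle uses no slack in either input: H = K/2 = Y.
So H = 43 and K = 2·43 = 86.

H* = 43, K* = 86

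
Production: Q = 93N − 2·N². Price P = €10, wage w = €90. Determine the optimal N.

N* = 21

The marginal product of N is MP_N = 93 − 4N.
A price-taking firm hires until the value of the marginal product equals the wage: P·MP_N = w, so 10·(93 − 4N) = 90.
Then 93 − 4N = 9, giving N = 21.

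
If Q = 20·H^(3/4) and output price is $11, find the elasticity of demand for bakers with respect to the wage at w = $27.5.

ε = -4

MP_H = (3/4)·20·H^(-1/4), so P·MP_H = w gives 165·H^(-1/4) = w.
Solving, H(w) = (165/w)^(4). This is a constant-elasticity form: H ∝ w^(−4), so ε = −4.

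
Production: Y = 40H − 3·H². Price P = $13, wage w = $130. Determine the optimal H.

H* = 5

The marginal product of H is MP_H = 40 − 6H.
A price-taking firm hires until the value of the marginal product equals the wage: P·MP_H = w, so 13·(40 − 6H) = 130.
Then 40 − 6H = 10, giving H = 5.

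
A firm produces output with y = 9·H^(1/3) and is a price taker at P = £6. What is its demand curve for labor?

H(w) = (18/w)^(3/2)

MP_H = (1/3)·9·H^(-2/3) = 3·H^(-2/3).
Setting P·MP_H = w: 18·H^(-2/3) = w.
Solving for H: H^(-2/3) = w/18, so H = (18/w)^(3/2).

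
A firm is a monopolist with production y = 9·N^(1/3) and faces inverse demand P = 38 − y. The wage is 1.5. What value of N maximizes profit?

Marginal revenue from the inverse demand is MR = 38 − 2y.
The marginal product is MP_N = 3·N^(-2/3).
A monopolist hires until marginal revenue product equals the wage: MR·MP_N = w.
At N, y = 9·N^(1/3). Substituting and solving: (38 − 18·N^(1/3))·3·N^(-2/3) = 1.5 gives N = 8.

N* = 8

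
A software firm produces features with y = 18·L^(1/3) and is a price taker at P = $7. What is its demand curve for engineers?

L(w) = (42/w)^(3/2)

MP_L = (1/3)·18·L^(-2/3) = 6·L^(-2/3).
Setting P·MP_L = w: 42·L^(-2/3) = w.
Solving for L: L^(-2/3) = w/42, so L = (42/w)^(3/2).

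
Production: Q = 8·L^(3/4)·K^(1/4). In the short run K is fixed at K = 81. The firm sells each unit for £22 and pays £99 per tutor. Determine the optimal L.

With K = 81, MP_L = (3/4)·8·L^(-1/4)·81^(1/4) = 18·L^(-1/4).
Profit maximization for a price taker requires P·MP_L = w: 22·18·L^(-1/4) = 99.
So L^(-1/4) = 0.25, which gives L = 256.

L* = 256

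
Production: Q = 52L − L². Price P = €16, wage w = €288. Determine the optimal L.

The marginal product of L is MP_L = 52 − 2L.
A price-taking firm hires until the value of the marginal product equals the wage: P·MP_L = w, so 16·(52 − 2L) = 288.
Then 52 − 2L = 18, giving L = 17.

L* = 17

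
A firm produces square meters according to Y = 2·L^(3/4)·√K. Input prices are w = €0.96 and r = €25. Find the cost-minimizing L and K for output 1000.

Cost minimization requires the marginal rate of technical substitution to equal the input-price ratio: MP_L/MP_K = w/r.
Here MP_L/MP_K = (3/4)·(K/L)/(1/2) = 1.5·(K/L). Setting this equal to 0.96/25 = 0.0384 gives K = 0.0256L.
Substituting into Y = 1000: 2·L^(3/4)·(0.0256L)^(1/2) = 1000.
Solving, L = 625 and K = 16.

L* = 625, K* = 16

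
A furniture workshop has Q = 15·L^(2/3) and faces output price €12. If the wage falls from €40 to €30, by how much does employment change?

ΔL = 37

From P·MP_L = w with MP_L = 10·L^(-1/3), the labor demand is L(w) = (120/w)^(3).
At w = 40: L = 27. At w = 30: L = 64.
ΔL = 64 − 27 = 37.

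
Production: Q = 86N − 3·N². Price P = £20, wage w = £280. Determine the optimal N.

The marginal product of N is MP_N = 86 − 6N.
A price-taking firm hires until the value of the marginal product equals the wage: P·MP_N = w, so 20·(86 − 6N) = 280.
Then 86 − 6N = 14, giving N = 12.

N* = 12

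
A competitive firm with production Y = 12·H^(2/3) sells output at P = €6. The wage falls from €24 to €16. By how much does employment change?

From P·MP_H = w with MP_H = 8·H^(-1/3), the labor demand is H(w) = (48/w)^(3).
At w = 24: H = 8. At w = 16: H = 27.
ΔH = 27 − 8 = 19.

ΔH = 19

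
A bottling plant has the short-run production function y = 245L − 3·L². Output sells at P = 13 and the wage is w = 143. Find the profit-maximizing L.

The marginal product of L is MP_L = 245 − 6L.
A price-taking firm hires until the value of the marginal product equals the wage: P·MP_L = w, so 13·(245 − 6L) = 143.
Then 245 − 6L = 11, giving L = 39.

L* = 39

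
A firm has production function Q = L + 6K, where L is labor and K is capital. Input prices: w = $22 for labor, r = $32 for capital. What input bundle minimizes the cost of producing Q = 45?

The inputs are perfect substitutes, so the firm uses whichever has the lower cost per unit of output.
Cost per unit of output via L is 22; via K it is 16/3. K is cheaper.
Producing Q = 45 with K alone: L = 0, K = 7.5.

L* = 0, K* = 7.5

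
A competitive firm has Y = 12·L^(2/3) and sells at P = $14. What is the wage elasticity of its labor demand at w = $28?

ε = -3

MP_L = (2/3)·12·L^(-1/3), so P·MP_L = w gives 112·L^(-1/3) = w.
Solving, L(w) = (112/w)^(3). This is a constant-elasticity form: L ∝ w^(−3), so ε = −3.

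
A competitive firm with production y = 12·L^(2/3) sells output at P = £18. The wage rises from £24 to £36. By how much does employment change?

ΔL = -152

From P·MP_L = w with MP_L = 8·L^(-1/3), the labor demand is L(w) = (144/w)^(3).
At w = 24: L = 216. At w = 36: L = 64.
ΔL = 64 − 216 = -152.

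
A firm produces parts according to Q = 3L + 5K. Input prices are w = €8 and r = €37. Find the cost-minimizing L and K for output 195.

L* = 65, K* = 0

The inputs are perfect substitutes, so the firm uses whichever has the lower cost per unit of output.
Cost per unit of output via L is w/3 = 8/3; via K it is r/5 = 7.4. L is cheaper.
Producing Q = 195 with L alone: L = 65, K = 0.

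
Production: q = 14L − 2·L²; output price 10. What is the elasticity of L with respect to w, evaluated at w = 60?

ε = -0.75

From P·MP_L = w with MP_L = 14 − 4L, labor demand is L(w) = (14 − w/10)/4.
dL/dw = −1/(40) = -0.025.
At w = 60, L = 2, so ε = (dL/dw)·(w/L) = (-0.025)·(60/2) = -0.75.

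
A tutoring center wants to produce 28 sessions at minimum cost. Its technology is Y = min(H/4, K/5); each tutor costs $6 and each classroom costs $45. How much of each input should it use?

H* = 112, K* = 140

With a fixed-proportions technology, the cost-minimizing bundle uses no slack in either input: H/4 = K/5 = Y.
So H = 4·28 = 112 and K = 5·28 = 140.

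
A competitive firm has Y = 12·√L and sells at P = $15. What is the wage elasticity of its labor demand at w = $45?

ε = -2

MP_L = (1/2)·12·L^(-1/2), so P·MP_L = w gives 90·L^(-1/2) = w.
Solving, L(w) = (90/w)^(2). This is a constant-elasticity form: L ∝ w^(−2), so ε = −2.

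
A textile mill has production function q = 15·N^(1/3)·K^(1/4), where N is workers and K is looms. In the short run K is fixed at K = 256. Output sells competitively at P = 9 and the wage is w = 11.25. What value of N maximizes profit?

With K = 256, MP_N = (1/3)·15·N^(-2/3)·256^(1/4) = 20·N^(-2/3).
Profit maximization for a price taker requires P·MP_N = w: 9·20·N^(-2/3) = 11.25.
So N^(-2/3) = 0.0625, which gives N = 64.

N* = 64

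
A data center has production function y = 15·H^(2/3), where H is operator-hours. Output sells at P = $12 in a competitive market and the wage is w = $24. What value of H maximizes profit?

H* = 125

MP_H = (2/3)·15·H^(-1/3) = 10·H^(-1/3).
Profit maximization for a price taker requires P·MP_H = w: 12·10·H^(-1/3) = 24.
So H^(-1/3) = 0.2, which gives H = 125.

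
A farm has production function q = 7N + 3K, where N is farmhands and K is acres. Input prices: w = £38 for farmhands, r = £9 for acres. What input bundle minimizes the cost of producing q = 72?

N* = 0, K* = 24

The inputs are perfect substitutes, so the firm uses whichever has the lower cost per unit of output.
Cost per unit of output via N is w/7 = 38/7; via K it is r/3 = 3. K is cheaper.
Producing q = 72 with K alone: N = 0, K = 24.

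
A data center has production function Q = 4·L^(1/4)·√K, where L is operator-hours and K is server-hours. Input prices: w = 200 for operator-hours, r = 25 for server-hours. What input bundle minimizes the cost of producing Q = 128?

Cost minimization requires the marginal rate of technical substitution to equal the input-price ratio: MP_L/MP_K = w/r.
Here MP_L/MP_K = (1/4)·(K/L)/(1/2) = 0.5·(K/L). Setting this equal to 200/25 = 8 gives K = 16L.
Substituting into Q = 128: 4·L^(1/4)·(16L)^(1/2) = 128.
Solving, L = 16 and K = 256.

L* = 16, K* = 256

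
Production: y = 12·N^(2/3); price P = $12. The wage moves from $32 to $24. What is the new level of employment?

N* = 64

From P·MP_N = w with MP_N = 8·N^(-1/3), the labor demand is N(w) = (96/w)^(3).
At w = 32: N = 27. At w = 24: N = 64.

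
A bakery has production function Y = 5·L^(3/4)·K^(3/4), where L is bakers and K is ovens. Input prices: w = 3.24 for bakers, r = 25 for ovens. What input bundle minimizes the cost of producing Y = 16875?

Cost minimization requires the marginal rate of technical substitution to equal the input-price ratio: MP_L/MP_K = w/r.
Here MP_L/MP_K = (3/4)·(K/L)/(3/4) = (K/L). Setting this equal to 3.24/25 = 0.1296 gives K = 0.1296L.
Substituting into Y = 16875: 5·L^(3/4)·(0.1296L)^(3/4) = 16875.
Solving, L = 625 and K = 81.

L* = 625, K* = 81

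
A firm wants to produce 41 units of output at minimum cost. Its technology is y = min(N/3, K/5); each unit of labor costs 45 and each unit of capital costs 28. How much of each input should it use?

N* = 123, K* = 205

With a fixed-proportions technology, the cost-minimizing bundle uses no slack in either input: N/3 = K/5 = y.
So N = 3·41 = 123 and K = 5·41 = 205.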